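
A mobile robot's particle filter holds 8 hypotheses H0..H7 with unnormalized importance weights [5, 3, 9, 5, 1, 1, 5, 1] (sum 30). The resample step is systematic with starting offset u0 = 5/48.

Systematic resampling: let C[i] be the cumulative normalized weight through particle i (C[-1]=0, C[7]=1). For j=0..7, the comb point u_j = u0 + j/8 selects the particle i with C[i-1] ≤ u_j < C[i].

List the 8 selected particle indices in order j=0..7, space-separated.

0 1 2 2 3 3 6 7

C = [1/6, 4/15, 17/30, 11/15, 23/30, 4/5, 29/30, 1]
j=0: u_0=5/48 ∈ [0, 1/6) → index 0
j=1: u_1=11/48 ∈ [1/6, 4/15) → index 1
j=2: u_2=17/48 ∈ [4/15, 17/30) → index 2
j=3: u_3=23/48 ∈ [4/15, 17/30) → index 2
j=4: u_4=29/48 ∈ [17/30, 11/15) → index 3
j=5: u_5=35/48 ∈ [17/30, 11/15) → index 3
j=6: u_6=41/48 ∈ [4/5, 29/30) → index 6
j=7: u_7=47/48 ∈ [29/30, 1) → index 7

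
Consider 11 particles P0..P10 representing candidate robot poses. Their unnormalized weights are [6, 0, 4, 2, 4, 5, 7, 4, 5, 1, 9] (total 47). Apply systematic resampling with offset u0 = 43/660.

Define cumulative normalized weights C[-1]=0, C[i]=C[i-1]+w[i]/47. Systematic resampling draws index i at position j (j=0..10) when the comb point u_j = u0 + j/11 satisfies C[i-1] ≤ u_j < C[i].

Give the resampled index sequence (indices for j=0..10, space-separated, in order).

C = [6/47, 6/47, 10/47, 12/47, 16/47, 21/47, 28/47, 32/47, 37/47, 38/47, 1]
j=0: u_0=43/660 ∈ [0, 6/47) → index 0
j=1: u_1=103/660 ∈ [6/47, 10/47) → index 2
j=2: u_2=163/660 ∈ [10/47, 12/47) → index 3
j=3: u_3=223/660 ∈ [12/47, 16/47) → index 4
j=4: u_4=283/660 ∈ [16/47, 21/47) → index 5
j=5: u_5=343/660 ∈ [21/47, 28/47) → index 6
j=6: u_6=403/660 ∈ [28/47, 32/47) → index 7
j=7: u_7=463/660 ∈ [32/47, 37/47) → index 8
j=8: u_8=523/660 ∈ [37/47, 38/47) → index 9
j=9: u_9=53/60 ∈ [38/47, 1) → index 10
j=10: u_10=643/660 ∈ [38/47, 1) → index 10

0 2 3 4 5 6 7 8 9 10 10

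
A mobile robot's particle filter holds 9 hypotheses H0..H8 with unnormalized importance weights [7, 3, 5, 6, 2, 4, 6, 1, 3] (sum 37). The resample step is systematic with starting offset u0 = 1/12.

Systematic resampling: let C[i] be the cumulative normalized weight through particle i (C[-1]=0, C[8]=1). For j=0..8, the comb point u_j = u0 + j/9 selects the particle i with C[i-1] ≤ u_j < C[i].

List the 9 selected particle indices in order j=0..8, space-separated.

C = [7/37, 10/37, 15/37, 21/37, 23/37, 27/37, 33/37, 34/37, 1]
j=0: u_0=1/12 ∈ [0, 7/37) → index 0
j=1: u_1=7/36 ∈ [7/37, 10/37) → index 1
j=2: u_2=11/36 ∈ [10/37, 15/37) → index 2
j=3: u_3=5/12 ∈ [15/37, 21/37) → index 3
j=4: u_4=19/36 ∈ [15/37, 21/37) → index 3
j=5: u_5=23/36 ∈ [23/37, 27/37) → index 5
j=6: u_6=3/4 ∈ [27/37, 33/37) → index 6
j=7: u_7=31/36 ∈ [27/37, 33/37) → index 6
j=8: u_8=35/36 ∈ [34/37, 1) → index 8

0 1 2 3 3 5 6 6 8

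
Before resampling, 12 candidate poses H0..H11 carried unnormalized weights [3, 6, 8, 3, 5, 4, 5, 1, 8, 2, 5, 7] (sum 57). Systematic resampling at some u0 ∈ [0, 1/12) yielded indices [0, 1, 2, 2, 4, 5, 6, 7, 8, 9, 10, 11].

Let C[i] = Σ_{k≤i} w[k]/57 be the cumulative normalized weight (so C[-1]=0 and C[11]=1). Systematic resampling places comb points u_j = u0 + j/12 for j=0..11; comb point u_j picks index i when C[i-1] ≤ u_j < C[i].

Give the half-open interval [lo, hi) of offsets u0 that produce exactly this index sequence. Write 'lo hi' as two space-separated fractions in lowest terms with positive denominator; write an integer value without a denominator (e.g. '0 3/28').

C = [1/19, 3/19, 17/57, 20/57, 25/57, 29/57, 34/57, 35/57, 43/57, 15/19, 50/57, 1]
j=0 picked index 0: u0 ∈ [0, 1/19)
j=1 picked index 1: u0 ∈ [-7/228, 17/228)
j=2 picked index 2: u0 ∈ [-1/114, 5/38)
j=3 picked index 2: u0 ∈ [-7/76, 11/228)
j=4 picked index 4: u0 ∈ [1/57, 2/19)
j=5 picked index 5: u0 ∈ [5/228, 7/76)
j=6 picked index 6: u0 ∈ [1/114, 11/114)
j=7 picked index 7: u0 ∈ [1/76, 7/228)
j=8 picked index 8: u0 ∈ [-1/19, 5/57)
j=9 picked index 9: u0 ∈ [1/228, 3/76)
j=10 picked index 10: u0 ∈ [-5/114, 5/114)
j=11 picked index 11: u0 ∈ [-3/76, 1/12)
intersection: [5/228, 7/228)

5/228 7/228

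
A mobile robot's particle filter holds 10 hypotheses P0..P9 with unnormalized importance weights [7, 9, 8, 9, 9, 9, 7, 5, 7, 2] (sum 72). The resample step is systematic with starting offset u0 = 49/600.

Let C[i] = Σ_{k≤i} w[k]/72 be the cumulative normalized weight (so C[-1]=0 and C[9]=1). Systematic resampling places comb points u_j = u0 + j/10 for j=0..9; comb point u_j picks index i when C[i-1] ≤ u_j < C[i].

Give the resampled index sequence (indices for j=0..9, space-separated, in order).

C = [7/72, 2/9, 1/3, 11/24, 7/12, 17/24, 29/36, 7/8, 35/36, 1]
j=0: u_0=49/600 ∈ [0, 7/72) → index 0
j=1: u_1=109/600 ∈ [7/72, 2/9) → index 1
j=2: u_2=169/600 ∈ [2/9, 1/3) → index 2
j=3: u_3=229/600 ∈ [1/3, 11/24) → index 3
j=4: u_4=289/600 ∈ [11/24, 7/12) → index 4
j=5: u_5=349/600 ∈ [11/24, 7/12) → index 4
j=6: u_6=409/600 ∈ [7/12, 17/24) → index 5
j=7: u_7=469/600 ∈ [17/24, 29/36) → index 6
j=8: u_8=529/600 ∈ [7/8, 35/36) → index 8
j=9: u_9=589/600 ∈ [35/36, 1) → index 9

0 1 2 3 4 4 5 6 8 9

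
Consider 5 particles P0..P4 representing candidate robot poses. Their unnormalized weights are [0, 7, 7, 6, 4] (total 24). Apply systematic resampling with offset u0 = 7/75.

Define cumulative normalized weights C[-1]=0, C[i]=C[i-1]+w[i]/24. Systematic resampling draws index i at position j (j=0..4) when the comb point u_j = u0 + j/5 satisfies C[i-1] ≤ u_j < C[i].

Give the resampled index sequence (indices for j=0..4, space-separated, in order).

1 2 2 3 4

C = [0, 7/24, 7/12, 5/6, 1]
j=0: u_0=7/75 ∈ [0, 7/24) → index 1
j=1: u_1=22/75 ∈ [7/24, 7/12) → index 2
j=2: u_2=37/75 ∈ [7/24, 7/12) → index 2
j=3: u_3=52/75 ∈ [7/12, 5/6) → index 3
j=4: u_4=67/75 ∈ [5/6, 1) → index 4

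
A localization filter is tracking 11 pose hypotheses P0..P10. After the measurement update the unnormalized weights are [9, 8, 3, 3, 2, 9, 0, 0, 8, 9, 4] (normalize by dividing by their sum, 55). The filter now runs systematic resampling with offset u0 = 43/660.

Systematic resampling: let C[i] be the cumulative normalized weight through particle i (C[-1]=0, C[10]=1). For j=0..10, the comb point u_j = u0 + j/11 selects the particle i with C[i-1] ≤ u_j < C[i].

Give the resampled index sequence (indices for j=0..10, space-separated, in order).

C = [9/55, 17/55, 4/11, 23/55, 5/11, 34/55, 34/55, 34/55, 42/55, 51/55, 1]
j=0: u_0=43/660 ∈ [0, 9/55) → index 0
j=1: u_1=103/660 ∈ [0, 9/55) → index 0
j=2: u_2=163/660 ∈ [9/55, 17/55) → index 1
j=3: u_3=223/660 ∈ [17/55, 4/11) → index 2
j=4: u_4=283/660 ∈ [23/55, 5/11) → index 4
j=5: u_5=343/660 ∈ [5/11, 34/55) → index 5
j=6: u_6=403/660 ∈ [5/11, 34/55) → index 5
j=7: u_7=463/660 ∈ [34/55, 42/55) → index 8
j=8: u_8=523/660 ∈ [42/55, 51/55) → index 9
j=9: u_9=53/60 ∈ [42/55, 51/55) → index 9
j=10: u_10=643/660 ∈ [51/55, 1) → index 10

0 0 1 2 4 5 5 8 9 9 10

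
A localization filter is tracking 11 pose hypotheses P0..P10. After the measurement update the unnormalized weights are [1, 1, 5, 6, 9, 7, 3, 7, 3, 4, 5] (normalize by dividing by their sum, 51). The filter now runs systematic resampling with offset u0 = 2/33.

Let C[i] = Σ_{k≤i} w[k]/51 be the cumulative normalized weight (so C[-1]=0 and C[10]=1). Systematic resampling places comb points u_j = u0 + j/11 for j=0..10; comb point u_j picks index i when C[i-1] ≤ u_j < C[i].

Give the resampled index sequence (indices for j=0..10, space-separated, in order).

2 3 3 4 4 5 6 7 8 9 10

C = [1/51, 2/51, 7/51, 13/51, 22/51, 29/51, 32/51, 13/17, 14/17, 46/51, 1]
j=0: u_0=2/33 ∈ [2/51, 7/51) → index 2
j=1: u_1=5/33 ∈ [7/51, 13/51) → index 3
j=2: u_2=8/33 ∈ [7/51, 13/51) → index 3
j=3: u_3=1/3 ∈ [13/51, 22/51) → index 4
j=4: u_4=14/33 ∈ [13/51, 22/51) → index 4
j=5: u_5=17/33 ∈ [22/51, 29/51) → index 5
j=6: u_6=20/33 ∈ [29/51, 32/51) → index 6
j=7: u_7=23/33 ∈ [32/51, 13/17) → index 7
j=8: u_8=26/33 ∈ [13/17, 14/17) → index 8
j=9: u_9=29/33 ∈ [14/17, 46/51) → index 9
j=10: u_10=32/33 ∈ [46/51, 1) → index 10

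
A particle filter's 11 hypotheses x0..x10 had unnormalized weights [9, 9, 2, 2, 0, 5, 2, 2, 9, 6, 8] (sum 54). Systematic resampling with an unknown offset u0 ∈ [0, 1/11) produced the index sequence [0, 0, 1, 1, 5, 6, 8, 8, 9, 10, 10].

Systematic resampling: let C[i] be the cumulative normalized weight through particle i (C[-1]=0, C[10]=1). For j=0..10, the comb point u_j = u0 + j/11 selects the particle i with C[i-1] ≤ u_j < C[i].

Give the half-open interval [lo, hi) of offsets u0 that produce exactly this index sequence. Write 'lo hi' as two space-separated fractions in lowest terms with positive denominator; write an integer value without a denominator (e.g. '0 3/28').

1/22 2/33

C = [1/6, 1/3, 10/27, 11/27, 11/27, 1/2, 29/54, 31/54, 20/27, 23/27, 1]
j=0 picked index 0: u0 ∈ [0, 1/6)
j=1 picked index 0: u0 ∈ [-1/11, 5/66)
j=2 picked index 1: u0 ∈ [-1/66, 5/33)
j=3 picked index 1: u0 ∈ [-7/66, 2/33)
j=4 picked index 5: u0 ∈ [13/297, 3/22)
j=5 picked index 6: u0 ∈ [1/22, 49/594)
j=6 picked index 8: u0 ∈ [17/594, 58/297)
j=7 picked index 8: u0 ∈ [-37/594, 31/297)
j=8 picked index 9: u0 ∈ [4/297, 37/297)
j=9 picked index 10: u0 ∈ [10/297, 2/11)
j=10 picked index 10: u0 ∈ [-17/297, 1/11)
intersection: [1/22, 2/33)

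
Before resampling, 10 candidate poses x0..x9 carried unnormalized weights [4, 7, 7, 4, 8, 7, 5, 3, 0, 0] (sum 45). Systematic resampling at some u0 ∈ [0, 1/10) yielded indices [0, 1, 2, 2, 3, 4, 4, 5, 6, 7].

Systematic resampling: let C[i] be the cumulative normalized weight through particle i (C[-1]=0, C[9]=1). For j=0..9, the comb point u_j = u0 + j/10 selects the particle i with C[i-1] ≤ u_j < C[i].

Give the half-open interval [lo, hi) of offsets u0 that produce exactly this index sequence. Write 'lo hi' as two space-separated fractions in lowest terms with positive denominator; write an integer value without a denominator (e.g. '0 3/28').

C = [4/45, 11/45, 2/5, 22/45, 2/3, 37/45, 14/15, 1, 1, 1]
j=0 picked index 0: u0 ∈ [0, 4/45)
j=1 picked index 1: u0 ∈ [-1/90, 13/90)
j=2 picked index 2: u0 ∈ [2/45, 1/5)
j=3 picked index 2: u0 ∈ [-1/18, 1/10)
j=4 picked index 3: u0 ∈ [0, 4/45)
j=5 picked index 4: u0 ∈ [-1/90, 1/6)
j=6 picked index 4: u0 ∈ [-1/9, 1/15)
j=7 picked index 5: u0 ∈ [-1/30, 11/90)
j=8 picked index 6: u0 ∈ [1/45, 2/15)
j=9 picked index 7: u0 ∈ [1/30, 1/10)
intersection: [2/45, 1/15)

2/45 1/15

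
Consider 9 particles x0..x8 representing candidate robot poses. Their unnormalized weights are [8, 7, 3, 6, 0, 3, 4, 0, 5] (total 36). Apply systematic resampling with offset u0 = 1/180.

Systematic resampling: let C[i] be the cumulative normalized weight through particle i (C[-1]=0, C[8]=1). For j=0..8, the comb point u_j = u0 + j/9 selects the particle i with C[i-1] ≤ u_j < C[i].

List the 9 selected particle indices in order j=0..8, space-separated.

0 0 1 1 2 3 5 6 8

C = [2/9, 5/12, 1/2, 2/3, 2/3, 3/4, 31/36, 31/36, 1]
j=0: u_0=1/180 ∈ [0, 2/9) → index 0
j=1: u_1=7/60 ∈ [0, 2/9) → index 0
j=2: u_2=41/180 ∈ [2/9, 5/12) → index 1
j=3: u_3=61/180 ∈ [2/9, 5/12) → index 1
j=4: u_4=9/20 ∈ [5/12, 1/2) → index 2
j=5: u_5=101/180 ∈ [1/2, 2/3) → index 3
j=6: u_6=121/180 ∈ [2/3, 3/4) → index 5
j=7: u_7=47/60 ∈ [3/4, 31/36) → index 6
j=8: u_8=161/180 ∈ [31/36, 1) → index 8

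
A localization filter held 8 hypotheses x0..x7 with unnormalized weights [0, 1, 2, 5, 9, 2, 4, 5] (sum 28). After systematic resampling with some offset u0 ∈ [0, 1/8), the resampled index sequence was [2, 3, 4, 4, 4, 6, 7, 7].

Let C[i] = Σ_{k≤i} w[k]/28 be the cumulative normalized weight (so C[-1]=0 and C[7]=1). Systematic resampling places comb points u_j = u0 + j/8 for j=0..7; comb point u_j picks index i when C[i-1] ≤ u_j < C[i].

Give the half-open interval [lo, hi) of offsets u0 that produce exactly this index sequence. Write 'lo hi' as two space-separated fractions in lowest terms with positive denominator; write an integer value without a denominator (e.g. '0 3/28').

1/14 3/28

C = [0, 1/28, 3/28, 2/7, 17/28, 19/28, 23/28, 1]
j=0 picked index 2: u0 ∈ [1/28, 3/28)
j=1 picked index 3: u0 ∈ [-1/56, 9/56)
j=2 picked index 4: u0 ∈ [1/28, 5/14)
j=3 picked index 4: u0 ∈ [-5/56, 13/56)
j=4 picked index 4: u0 ∈ [-3/14, 3/28)
j=5 picked index 6: u0 ∈ [3/56, 11/56)
j=6 picked index 7: u0 ∈ [1/14, 1/4)
j=7 picked index 7: u0 ∈ [-3/56, 1/8)
intersection: [1/14, 3/28)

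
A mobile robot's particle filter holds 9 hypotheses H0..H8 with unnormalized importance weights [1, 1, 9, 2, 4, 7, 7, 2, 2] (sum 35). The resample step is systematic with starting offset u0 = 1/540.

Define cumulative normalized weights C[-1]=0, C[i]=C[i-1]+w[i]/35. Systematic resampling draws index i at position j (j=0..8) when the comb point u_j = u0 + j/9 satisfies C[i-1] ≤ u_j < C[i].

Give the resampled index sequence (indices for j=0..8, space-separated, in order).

0 2 2 3 4 5 5 6 7

C = [1/35, 2/35, 11/35, 13/35, 17/35, 24/35, 31/35, 33/35, 1]
j=0: u_0=1/540 ∈ [0, 1/35) → index 0
j=1: u_1=61/540 ∈ [2/35, 11/35) → index 2
j=2: u_2=121/540 ∈ [2/35, 11/35) → index 2
j=3: u_3=181/540 ∈ [11/35, 13/35) → index 3
j=4: u_4=241/540 ∈ [13/35, 17/35) → index 4
j=5: u_5=301/540 ∈ [17/35, 24/35) → index 5
j=6: u_6=361/540 ∈ [17/35, 24/35) → index 5
j=7: u_7=421/540 ∈ [24/35, 31/35) → index 6
j=8: u_8=481/540 ∈ [31/35, 33/35) → index 7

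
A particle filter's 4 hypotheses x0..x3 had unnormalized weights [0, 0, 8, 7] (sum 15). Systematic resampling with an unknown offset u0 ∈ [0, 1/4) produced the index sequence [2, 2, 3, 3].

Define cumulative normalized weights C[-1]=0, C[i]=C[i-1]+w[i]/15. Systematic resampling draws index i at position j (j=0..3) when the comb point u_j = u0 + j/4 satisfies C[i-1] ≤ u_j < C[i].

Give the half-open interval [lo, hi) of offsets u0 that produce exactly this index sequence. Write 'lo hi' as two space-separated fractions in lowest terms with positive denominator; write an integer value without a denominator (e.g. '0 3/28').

1/30 1/4

C = [0, 0, 8/15, 1]
j=0 picked index 2: u0 ∈ [0, 8/15)
j=1 picked index 2: u0 ∈ [-1/4, 17/60)
j=2 picked index 3: u0 ∈ [1/30, 1/2)
j=3 picked index 3: u0 ∈ [-13/60, 1/4)
intersection: [1/30, 1/4)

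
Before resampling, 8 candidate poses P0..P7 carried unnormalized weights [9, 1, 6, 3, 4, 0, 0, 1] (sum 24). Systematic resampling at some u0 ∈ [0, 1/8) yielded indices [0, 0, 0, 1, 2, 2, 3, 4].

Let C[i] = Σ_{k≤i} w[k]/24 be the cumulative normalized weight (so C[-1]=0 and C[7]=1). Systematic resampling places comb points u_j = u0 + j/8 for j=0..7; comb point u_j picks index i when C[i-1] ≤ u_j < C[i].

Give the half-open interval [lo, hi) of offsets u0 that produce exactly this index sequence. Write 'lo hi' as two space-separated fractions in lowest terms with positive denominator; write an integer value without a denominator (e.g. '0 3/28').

C = [3/8, 5/12, 2/3, 19/24, 23/24, 23/24, 23/24, 1]
j=0 picked index 0: u0 ∈ [0, 3/8)
j=1 picked index 0: u0 ∈ [-1/8, 1/4)
j=2 picked index 0: u0 ∈ [-1/4, 1/8)
j=3 picked index 1: u0 ∈ [0, 1/24)
j=4 picked index 2: u0 ∈ [-1/12, 1/6)
j=5 picked index 2: u0 ∈ [-5/24, 1/24)
j=6 picked index 3: u0 ∈ [-1/12, 1/24)
j=7 picked index 4: u0 ∈ [-1/12, 1/12)
intersection: [0, 1/24)

0 1/24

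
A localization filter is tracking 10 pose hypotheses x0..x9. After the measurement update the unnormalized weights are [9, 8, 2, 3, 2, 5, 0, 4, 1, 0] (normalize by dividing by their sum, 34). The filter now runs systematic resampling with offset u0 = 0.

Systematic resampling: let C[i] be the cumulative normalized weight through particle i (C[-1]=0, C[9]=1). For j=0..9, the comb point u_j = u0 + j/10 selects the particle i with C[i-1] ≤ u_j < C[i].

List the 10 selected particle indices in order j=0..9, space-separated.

C = [9/34, 1/2, 19/34, 11/17, 12/17, 29/34, 29/34, 33/34, 1, 1]
j=0: u_0=0 ∈ [0, 9/34) → index 0
j=1: u_1=1/10 ∈ [0, 9/34) → index 0
j=2: u_2=1/5 ∈ [0, 9/34) → index 0
j=3: u_3=3/10 ∈ [9/34, 1/2) → index 1
j=4: u_4=2/5 ∈ [9/34, 1/2) → index 1
j=5: u_5=1/2 ∈ [1/2, 19/34) → index 2
j=6: u_6=3/5 ∈ [19/34, 11/17) → index 3
j=7: u_7=7/10 ∈ [11/17, 12/17) → index 4
j=8: u_8=4/5 ∈ [12/17, 29/34) → index 5
j=9: u_9=9/10 ∈ [29/34, 33/34) → index 7

0 0 0 1 1 2 3 4 5 7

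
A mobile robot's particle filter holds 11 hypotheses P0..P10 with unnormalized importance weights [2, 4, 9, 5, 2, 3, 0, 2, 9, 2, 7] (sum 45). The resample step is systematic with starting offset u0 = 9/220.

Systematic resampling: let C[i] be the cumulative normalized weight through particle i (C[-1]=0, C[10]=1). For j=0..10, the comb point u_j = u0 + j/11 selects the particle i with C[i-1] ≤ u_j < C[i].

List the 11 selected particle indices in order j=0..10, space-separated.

0 1 2 2 3 5 7 8 8 10 10

C = [2/45, 2/15, 1/3, 4/9, 22/45, 5/9, 5/9, 3/5, 4/5, 38/45, 1]
j=0: u_0=9/220 ∈ [0, 2/45) → index 0
j=1: u_1=29/220 ∈ [2/45, 2/15) → index 1
j=2: u_2=49/220 ∈ [2/15, 1/3) → index 2
j=3: u_3=69/220 ∈ [2/15, 1/3) → index 2
j=4: u_4=89/220 ∈ [1/3, 4/9) → index 3
j=5: u_5=109/220 ∈ [22/45, 5/9) → index 5
j=6: u_6=129/220 ∈ [5/9, 3/5) → index 7
j=7: u_7=149/220 ∈ [3/5, 4/5) → index 8
j=8: u_8=169/220 ∈ [3/5, 4/5) → index 8
j=9: u_9=189/220 ∈ [38/45, 1) → index 10
j=10: u_10=19/20 ∈ [38/45, 1) → index 10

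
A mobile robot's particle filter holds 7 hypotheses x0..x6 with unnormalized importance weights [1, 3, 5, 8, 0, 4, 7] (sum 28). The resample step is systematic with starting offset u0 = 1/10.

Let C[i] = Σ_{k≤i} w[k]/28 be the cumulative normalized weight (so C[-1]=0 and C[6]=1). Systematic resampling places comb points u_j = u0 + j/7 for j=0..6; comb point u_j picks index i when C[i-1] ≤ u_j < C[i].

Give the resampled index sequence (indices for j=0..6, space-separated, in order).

1 2 3 3 5 6 6

C = [1/28, 1/7, 9/28, 17/28, 17/28, 3/4, 1]
j=0: u_0=1/10 ∈ [1/28, 1/7) → index 1
j=1: u_1=17/70 ∈ [1/7, 9/28) → index 2
j=2: u_2=27/70 ∈ [9/28, 17/28) → index 3
j=3: u_3=37/70 ∈ [9/28, 17/28) → index 3
j=4: u_4=47/70 ∈ [17/28, 3/4) → index 5
j=5: u_5=57/70 ∈ [3/4, 1) → index 6
j=6: u_6=67/70 ∈ [3/4, 1) → index 6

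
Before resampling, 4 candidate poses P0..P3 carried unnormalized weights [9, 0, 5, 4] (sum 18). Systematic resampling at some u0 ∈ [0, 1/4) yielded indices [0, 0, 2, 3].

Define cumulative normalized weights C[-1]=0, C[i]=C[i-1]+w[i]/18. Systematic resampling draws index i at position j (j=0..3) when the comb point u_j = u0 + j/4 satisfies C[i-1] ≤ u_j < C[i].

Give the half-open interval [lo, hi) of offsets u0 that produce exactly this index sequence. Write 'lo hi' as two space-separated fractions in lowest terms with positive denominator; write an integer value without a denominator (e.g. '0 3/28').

C = [1/2, 1/2, 7/9, 1]
j=0 picked index 0: u0 ∈ [0, 1/2)
j=1 picked index 0: u0 ∈ [-1/4, 1/4)
j=2 picked index 2: u0 ∈ [0, 5/18)
j=3 picked index 3: u0 ∈ [1/36, 1/4)
intersection: [1/36, 1/4)

1/36 1/4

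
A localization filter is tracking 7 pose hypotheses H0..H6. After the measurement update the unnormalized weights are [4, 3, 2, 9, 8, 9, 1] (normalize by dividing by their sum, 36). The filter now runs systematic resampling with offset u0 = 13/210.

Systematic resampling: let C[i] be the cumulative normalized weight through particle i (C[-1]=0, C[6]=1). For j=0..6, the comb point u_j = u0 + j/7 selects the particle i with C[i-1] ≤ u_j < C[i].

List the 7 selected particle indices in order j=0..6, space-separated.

C = [1/9, 7/36, 1/4, 1/2, 13/18, 35/36, 1]
j=0: u_0=13/210 ∈ [0, 1/9) → index 0
j=1: u_1=43/210 ∈ [7/36, 1/4) → index 2
j=2: u_2=73/210 ∈ [1/4, 1/2) → index 3
j=3: u_3=103/210 ∈ [1/4, 1/2) → index 3
j=4: u_4=19/30 ∈ [1/2, 13/18) → index 4
j=5: u_5=163/210 ∈ [13/18, 35/36) → index 5
j=6: u_6=193/210 ∈ [13/18, 35/36) → index 5

0 2 3 3 4 5 5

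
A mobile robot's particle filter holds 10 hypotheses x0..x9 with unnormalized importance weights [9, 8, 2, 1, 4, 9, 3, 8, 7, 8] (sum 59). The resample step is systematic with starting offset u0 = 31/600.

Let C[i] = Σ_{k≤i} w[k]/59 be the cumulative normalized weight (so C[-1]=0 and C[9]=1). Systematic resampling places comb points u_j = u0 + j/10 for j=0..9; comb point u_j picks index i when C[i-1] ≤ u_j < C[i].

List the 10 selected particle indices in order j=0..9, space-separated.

C = [9/59, 17/59, 19/59, 20/59, 24/59, 33/59, 36/59, 44/59, 51/59, 1]
j=0: u_0=31/600 ∈ [0, 9/59) → index 0
j=1: u_1=91/600 ∈ [0, 9/59) → index 0
j=2: u_2=151/600 ∈ [9/59, 17/59) → index 1
j=3: u_3=211/600 ∈ [20/59, 24/59) → index 4
j=4: u_4=271/600 ∈ [24/59, 33/59) → index 5
j=5: u_5=331/600 ∈ [24/59, 33/59) → index 5
j=6: u_6=391/600 ∈ [36/59, 44/59) → index 7
j=7: u_7=451/600 ∈ [44/59, 51/59) → index 8
j=8: u_8=511/600 ∈ [44/59, 51/59) → index 8
j=9: u_9=571/600 ∈ [51/59, 1) → index 9

0 0 1 4 5 5 7 8 8 9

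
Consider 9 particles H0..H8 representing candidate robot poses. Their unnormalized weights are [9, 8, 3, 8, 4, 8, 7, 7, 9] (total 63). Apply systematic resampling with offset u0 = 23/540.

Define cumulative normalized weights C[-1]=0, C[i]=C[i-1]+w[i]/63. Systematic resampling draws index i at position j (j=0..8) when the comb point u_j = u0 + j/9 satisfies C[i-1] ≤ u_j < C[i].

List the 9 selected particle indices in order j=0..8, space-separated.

C = [1/7, 17/63, 20/63, 4/9, 32/63, 40/63, 47/63, 6/7, 1]
j=0: u_0=23/540 ∈ [0, 1/7) → index 0
j=1: u_1=83/540 ∈ [1/7, 17/63) → index 1
j=2: u_2=143/540 ∈ [1/7, 17/63) → index 1
j=3: u_3=203/540 ∈ [20/63, 4/9) → index 3
j=4: u_4=263/540 ∈ [4/9, 32/63) → index 4
j=5: u_5=323/540 ∈ [32/63, 40/63) → index 5
j=6: u_6=383/540 ∈ [40/63, 47/63) → index 6
j=7: u_7=443/540 ∈ [47/63, 6/7) → index 7
j=8: u_8=503/540 ∈ [6/7, 1) → index 8

0 1 1 3 4 5 6 7 8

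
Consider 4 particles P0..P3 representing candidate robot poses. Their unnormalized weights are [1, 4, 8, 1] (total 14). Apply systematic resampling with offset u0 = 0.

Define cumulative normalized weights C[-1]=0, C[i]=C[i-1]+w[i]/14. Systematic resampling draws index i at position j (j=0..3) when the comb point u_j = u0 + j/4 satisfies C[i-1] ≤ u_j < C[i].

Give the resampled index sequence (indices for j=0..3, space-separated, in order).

C = [1/14, 5/14, 13/14, 1]
j=0: u_0=0 ∈ [0, 1/14) → index 0
j=1: u_1=1/4 ∈ [1/14, 5/14) → index 1
j=2: u_2=1/2 ∈ [5/14, 13/14) → index 2
j=3: u_3=3/4 ∈ [5/14, 13/14) → index 2

0 1 2 2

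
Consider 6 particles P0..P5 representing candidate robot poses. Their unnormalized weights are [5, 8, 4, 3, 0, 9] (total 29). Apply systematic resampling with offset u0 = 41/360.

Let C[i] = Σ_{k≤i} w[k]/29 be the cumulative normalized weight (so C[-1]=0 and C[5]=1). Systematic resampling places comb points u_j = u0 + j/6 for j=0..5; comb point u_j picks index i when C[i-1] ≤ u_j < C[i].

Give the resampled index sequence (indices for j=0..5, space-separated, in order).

0 1 1 3 5 5

C = [5/29, 13/29, 17/29, 20/29, 20/29, 1]
j=0: u_0=41/360 ∈ [0, 5/29) → index 0
j=1: u_1=101/360 ∈ [5/29, 13/29) → index 1
j=2: u_2=161/360 ∈ [5/29, 13/29) → index 1
j=3: u_3=221/360 ∈ [17/29, 20/29) → index 3
j=4: u_4=281/360 ∈ [20/29, 1) → index 5
j=5: u_5=341/360 ∈ [20/29, 1) → index 5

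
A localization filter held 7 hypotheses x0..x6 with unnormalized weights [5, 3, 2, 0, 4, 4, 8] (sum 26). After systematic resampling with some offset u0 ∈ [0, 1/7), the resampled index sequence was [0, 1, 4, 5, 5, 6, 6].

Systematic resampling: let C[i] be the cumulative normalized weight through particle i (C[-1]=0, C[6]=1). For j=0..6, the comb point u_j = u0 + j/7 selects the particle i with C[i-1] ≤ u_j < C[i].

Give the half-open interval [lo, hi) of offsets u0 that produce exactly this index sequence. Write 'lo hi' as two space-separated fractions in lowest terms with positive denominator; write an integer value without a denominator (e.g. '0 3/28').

10/91 11/91

C = [5/26, 4/13, 5/13, 5/13, 7/13, 9/13, 1]
j=0 picked index 0: u0 ∈ [0, 5/26)
j=1 picked index 1: u0 ∈ [9/182, 15/91)
j=2 picked index 4: u0 ∈ [9/91, 23/91)
j=3 picked index 5: u0 ∈ [10/91, 24/91)
j=4 picked index 5: u0 ∈ [-3/91, 11/91)
j=5 picked index 6: u0 ∈ [-2/91, 2/7)
j=6 picked index 6: u0 ∈ [-15/91, 1/7)
intersection: [10/91, 11/91)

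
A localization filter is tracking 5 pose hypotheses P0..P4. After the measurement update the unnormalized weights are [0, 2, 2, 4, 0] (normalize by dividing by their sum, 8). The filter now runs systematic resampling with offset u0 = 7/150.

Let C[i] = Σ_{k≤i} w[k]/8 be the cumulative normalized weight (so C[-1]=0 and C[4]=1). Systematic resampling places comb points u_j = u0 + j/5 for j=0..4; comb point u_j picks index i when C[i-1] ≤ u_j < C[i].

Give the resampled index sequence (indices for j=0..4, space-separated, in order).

C = [0, 1/4, 1/2, 1, 1]
j=0: u_0=7/150 ∈ [0, 1/4) → index 1
j=1: u_1=37/150 ∈ [0, 1/4) → index 1
j=2: u_2=67/150 ∈ [1/4, 1/2) → index 2
j=3: u_3=97/150 ∈ [1/2, 1) → index 3
j=4: u_4=127/150 ∈ [1/2, 1) → index 3

1 1 2 3 3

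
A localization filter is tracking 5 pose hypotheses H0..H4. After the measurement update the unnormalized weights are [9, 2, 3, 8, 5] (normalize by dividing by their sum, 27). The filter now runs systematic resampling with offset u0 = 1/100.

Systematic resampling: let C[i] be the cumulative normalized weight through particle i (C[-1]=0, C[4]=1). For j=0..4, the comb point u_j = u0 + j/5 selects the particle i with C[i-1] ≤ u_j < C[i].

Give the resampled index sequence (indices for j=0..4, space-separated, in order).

C = [1/3, 11/27, 14/27, 22/27, 1]
j=0: u_0=1/100 ∈ [0, 1/3) → index 0
j=1: u_1=21/100 ∈ [0, 1/3) → index 0
j=2: u_2=41/100 ∈ [11/27, 14/27) → index 2
j=3: u_3=61/100 ∈ [14/27, 22/27) → index 3
j=4: u_4=81/100 ∈ [14/27, 22/27) → index 3

0 0 2 3 3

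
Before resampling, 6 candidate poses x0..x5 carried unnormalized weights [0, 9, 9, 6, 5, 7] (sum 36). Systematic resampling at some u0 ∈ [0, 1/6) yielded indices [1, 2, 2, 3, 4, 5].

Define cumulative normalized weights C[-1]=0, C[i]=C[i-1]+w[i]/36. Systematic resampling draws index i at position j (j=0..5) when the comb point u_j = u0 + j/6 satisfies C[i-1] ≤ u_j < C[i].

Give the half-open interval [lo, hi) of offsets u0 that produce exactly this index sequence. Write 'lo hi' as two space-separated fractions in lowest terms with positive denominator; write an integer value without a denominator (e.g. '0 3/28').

C = [0, 1/4, 1/2, 2/3, 29/36, 1]
j=0 picked index 1: u0 ∈ [0, 1/4)
j=1 picked index 2: u0 ∈ [1/12, 1/3)
j=2 picked index 2: u0 ∈ [-1/12, 1/6)
j=3 picked index 3: u0 ∈ [0, 1/6)
j=4 picked index 4: u0 ∈ [0, 5/36)
j=5 picked index 5: u0 ∈ [-1/36, 1/6)
intersection: [1/12, 5/36)

1/12 5/36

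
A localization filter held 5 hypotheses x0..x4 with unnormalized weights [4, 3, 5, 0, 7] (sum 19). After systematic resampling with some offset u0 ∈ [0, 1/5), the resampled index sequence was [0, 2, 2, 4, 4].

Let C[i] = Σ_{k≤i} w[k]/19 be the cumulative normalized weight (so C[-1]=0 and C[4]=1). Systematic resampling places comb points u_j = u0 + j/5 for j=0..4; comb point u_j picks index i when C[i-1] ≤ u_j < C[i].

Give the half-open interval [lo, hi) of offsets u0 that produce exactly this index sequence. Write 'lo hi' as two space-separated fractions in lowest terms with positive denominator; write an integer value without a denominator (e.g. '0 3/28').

16/95 1/5

C = [4/19, 7/19, 12/19, 12/19, 1]
j=0 picked index 0: u0 ∈ [0, 4/19)
j=1 picked index 2: u0 ∈ [16/95, 41/95)
j=2 picked index 2: u0 ∈ [-3/95, 22/95)
j=3 picked index 4: u0 ∈ [3/95, 2/5)
j=4 picked index 4: u0 ∈ [-16/95, 1/5)
intersection: [16/95, 1/5)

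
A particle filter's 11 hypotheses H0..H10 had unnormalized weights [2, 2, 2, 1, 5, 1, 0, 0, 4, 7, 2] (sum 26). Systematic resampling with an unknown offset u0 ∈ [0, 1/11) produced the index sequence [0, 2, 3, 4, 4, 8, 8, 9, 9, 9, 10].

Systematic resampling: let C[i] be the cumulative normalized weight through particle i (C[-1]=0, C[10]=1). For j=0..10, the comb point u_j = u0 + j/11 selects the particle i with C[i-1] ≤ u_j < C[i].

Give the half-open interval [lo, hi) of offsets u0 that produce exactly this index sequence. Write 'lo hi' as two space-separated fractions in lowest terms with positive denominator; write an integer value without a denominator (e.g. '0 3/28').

C = [1/13, 2/13, 3/13, 7/26, 6/13, 1/2, 1/2, 1/2, 17/26, 12/13, 1]
j=0 picked index 0: u0 ∈ [0, 1/13)
j=1 picked index 2: u0 ∈ [9/143, 20/143)
j=2 picked index 3: u0 ∈ [7/143, 25/286)
j=3 picked index 4: u0 ∈ [-1/286, 27/143)
j=4 picked index 4: u0 ∈ [-27/286, 14/143)
j=5 picked index 8: u0 ∈ [1/22, 57/286)
j=6 picked index 8: u0 ∈ [-1/22, 31/286)
j=7 picked index 9: u0 ∈ [5/286, 41/143)
j=8 picked index 9: u0 ∈ [-21/286, 28/143)
j=9 picked index 9: u0 ∈ [-47/286, 15/143)
j=10 picked index 10: u0 ∈ [2/143, 1/11)
intersection: [9/143, 1/13)

9/143 1/13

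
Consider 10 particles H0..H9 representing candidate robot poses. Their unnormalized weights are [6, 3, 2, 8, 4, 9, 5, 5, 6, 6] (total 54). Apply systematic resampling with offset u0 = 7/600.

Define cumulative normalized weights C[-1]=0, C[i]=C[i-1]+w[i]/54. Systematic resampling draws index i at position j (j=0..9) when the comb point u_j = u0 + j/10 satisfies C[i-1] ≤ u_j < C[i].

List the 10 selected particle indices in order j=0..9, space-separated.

C = [1/9, 1/6, 11/54, 19/54, 23/54, 16/27, 37/54, 7/9, 8/9, 1]
j=0: u_0=7/600 ∈ [0, 1/9) → index 0
j=1: u_1=67/600 ∈ [1/9, 1/6) → index 1
j=2: u_2=127/600 ∈ [11/54, 19/54) → index 3
j=3: u_3=187/600 ∈ [11/54, 19/54) → index 3
j=4: u_4=247/600 ∈ [19/54, 23/54) → index 4
j=5: u_5=307/600 ∈ [23/54, 16/27) → index 5
j=6: u_6=367/600 ∈ [16/27, 37/54) → index 6
j=7: u_7=427/600 ∈ [37/54, 7/9) → index 7
j=8: u_8=487/600 ∈ [7/9, 8/9) → index 8
j=9: u_9=547/600 ∈ [8/9, 1) → index 9

0 1 3 3 4 5 6 7 8 9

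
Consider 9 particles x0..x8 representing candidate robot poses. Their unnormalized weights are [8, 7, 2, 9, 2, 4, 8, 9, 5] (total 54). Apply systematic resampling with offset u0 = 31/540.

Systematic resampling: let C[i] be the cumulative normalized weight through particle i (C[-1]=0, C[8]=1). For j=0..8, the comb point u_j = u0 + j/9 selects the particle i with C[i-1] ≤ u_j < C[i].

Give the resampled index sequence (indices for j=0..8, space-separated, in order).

C = [4/27, 5/18, 17/54, 13/27, 14/27, 16/27, 20/27, 49/54, 1]
j=0: u_0=31/540 ∈ [0, 4/27) → index 0
j=1: u_1=91/540 ∈ [4/27, 5/18) → index 1
j=2: u_2=151/540 ∈ [5/18, 17/54) → index 2
j=3: u_3=211/540 ∈ [17/54, 13/27) → index 3
j=4: u_4=271/540 ∈ [13/27, 14/27) → index 4
j=5: u_5=331/540 ∈ [16/27, 20/27) → index 6
j=6: u_6=391/540 ∈ [16/27, 20/27) → index 6
j=7: u_7=451/540 ∈ [20/27, 49/54) → index 7
j=8: u_8=511/540 ∈ [49/54, 1) → index 8

0 1 2 3 4 6 6 7 8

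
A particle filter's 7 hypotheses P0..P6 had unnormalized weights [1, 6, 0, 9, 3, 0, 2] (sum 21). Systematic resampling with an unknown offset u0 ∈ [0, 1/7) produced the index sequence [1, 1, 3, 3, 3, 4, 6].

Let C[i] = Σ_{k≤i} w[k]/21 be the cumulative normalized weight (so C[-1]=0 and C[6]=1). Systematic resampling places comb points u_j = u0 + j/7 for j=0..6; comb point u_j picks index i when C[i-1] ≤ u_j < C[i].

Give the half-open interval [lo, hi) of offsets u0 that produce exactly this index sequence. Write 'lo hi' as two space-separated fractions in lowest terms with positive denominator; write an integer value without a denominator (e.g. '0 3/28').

1/21 1/7

C = [1/21, 1/3, 1/3, 16/21, 19/21, 19/21, 1]
j=0 picked index 1: u0 ∈ [1/21, 1/3)
j=1 picked index 1: u0 ∈ [-2/21, 4/21)
j=2 picked index 3: u0 ∈ [1/21, 10/21)
j=3 picked index 3: u0 ∈ [-2/21, 1/3)
j=4 picked index 3: u0 ∈ [-5/21, 4/21)
j=5 picked index 4: u0 ∈ [1/21, 4/21)
j=6 picked index 6: u0 ∈ [1/21, 1/7)
intersection: [1/21, 1/7)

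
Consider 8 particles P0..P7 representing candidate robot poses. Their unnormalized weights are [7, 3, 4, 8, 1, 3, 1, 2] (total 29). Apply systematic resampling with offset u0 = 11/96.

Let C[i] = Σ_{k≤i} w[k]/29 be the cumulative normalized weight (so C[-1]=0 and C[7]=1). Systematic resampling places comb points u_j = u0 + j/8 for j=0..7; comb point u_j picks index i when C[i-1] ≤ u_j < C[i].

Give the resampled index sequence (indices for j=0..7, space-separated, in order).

0 0 2 3 3 3 5 7

C = [7/29, 10/29, 14/29, 22/29, 23/29, 26/29, 27/29, 1]
j=0: u_0=11/96 ∈ [0, 7/29) → index 0
j=1: u_1=23/96 ∈ [0, 7/29) → index 0
j=2: u_2=35/96 ∈ [10/29, 14/29) → index 2
j=3: u_3=47/96 ∈ [14/29, 22/29) → index 3
j=4: u_4=59/96 ∈ [14/29, 22/29) → index 3
j=5: u_5=71/96 ∈ [14/29, 22/29) → index 3
j=6: u_6=83/96 ∈ [23/29, 26/29) → index 5
j=7: u_7=95/96 ∈ [27/29, 1) → index 7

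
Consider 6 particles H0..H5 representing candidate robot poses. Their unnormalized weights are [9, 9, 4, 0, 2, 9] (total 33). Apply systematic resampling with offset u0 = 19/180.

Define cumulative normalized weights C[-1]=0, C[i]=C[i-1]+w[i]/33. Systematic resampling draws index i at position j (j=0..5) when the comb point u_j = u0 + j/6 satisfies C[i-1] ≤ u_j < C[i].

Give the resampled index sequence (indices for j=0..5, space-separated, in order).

C = [3/11, 6/11, 2/3, 2/3, 8/11, 1]
j=0: u_0=19/180 ∈ [0, 3/11) → index 0
j=1: u_1=49/180 ∈ [0, 3/11) → index 0
j=2: u_2=79/180 ∈ [3/11, 6/11) → index 1
j=3: u_3=109/180 ∈ [6/11, 2/3) → index 2
j=4: u_4=139/180 ∈ [8/11, 1) → index 5
j=5: u_5=169/180 ∈ [8/11, 1) → index 5

0 0 1 2 5 5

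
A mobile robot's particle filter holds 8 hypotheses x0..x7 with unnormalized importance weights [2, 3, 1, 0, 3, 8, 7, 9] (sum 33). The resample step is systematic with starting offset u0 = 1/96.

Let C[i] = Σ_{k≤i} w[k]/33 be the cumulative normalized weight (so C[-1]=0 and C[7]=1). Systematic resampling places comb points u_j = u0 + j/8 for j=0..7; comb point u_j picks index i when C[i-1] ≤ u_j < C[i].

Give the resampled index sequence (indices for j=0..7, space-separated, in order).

C = [2/33, 5/33, 2/11, 2/11, 3/11, 17/33, 8/11, 1]
j=0: u_0=1/96 ∈ [0, 2/33) → index 0
j=1: u_1=13/96 ∈ [2/33, 5/33) → index 1
j=2: u_2=25/96 ∈ [2/11, 3/11) → index 4
j=3: u_3=37/96 ∈ [3/11, 17/33) → index 5
j=4: u_4=49/96 ∈ [3/11, 17/33) → index 5
j=5: u_5=61/96 ∈ [17/33, 8/11) → index 6
j=6: u_6=73/96 ∈ [8/11, 1) → index 7
j=7: u_7=85/96 ∈ [8/11, 1) → index 7

0 1 4 5 5 6 7 7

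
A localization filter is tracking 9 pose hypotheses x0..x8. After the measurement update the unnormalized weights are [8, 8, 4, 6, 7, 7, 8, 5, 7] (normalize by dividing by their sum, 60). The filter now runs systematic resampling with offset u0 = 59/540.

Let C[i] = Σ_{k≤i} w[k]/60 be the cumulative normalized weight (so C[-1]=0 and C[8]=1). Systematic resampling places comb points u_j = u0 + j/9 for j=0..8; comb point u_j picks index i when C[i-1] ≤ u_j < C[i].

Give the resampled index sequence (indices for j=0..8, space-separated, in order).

0 1 2 4 5 5 6 8 8

C = [2/15, 4/15, 1/3, 13/30, 11/20, 2/3, 4/5, 53/60, 1]
j=0: u_0=59/540 ∈ [0, 2/15) → index 0
j=1: u_1=119/540 ∈ [2/15, 4/15) → index 1
j=2: u_2=179/540 ∈ [4/15, 1/3) → index 2
j=3: u_3=239/540 ∈ [13/30, 11/20) → index 4
j=4: u_4=299/540 ∈ [11/20, 2/3) → index 5
j=5: u_5=359/540 ∈ [11/20, 2/3) → index 5
j=6: u_6=419/540 ∈ [2/3, 4/5) → index 6
j=7: u_7=479/540 ∈ [53/60, 1) → index 8
j=8: u_8=539/540 ∈ [53/60, 1) → index 8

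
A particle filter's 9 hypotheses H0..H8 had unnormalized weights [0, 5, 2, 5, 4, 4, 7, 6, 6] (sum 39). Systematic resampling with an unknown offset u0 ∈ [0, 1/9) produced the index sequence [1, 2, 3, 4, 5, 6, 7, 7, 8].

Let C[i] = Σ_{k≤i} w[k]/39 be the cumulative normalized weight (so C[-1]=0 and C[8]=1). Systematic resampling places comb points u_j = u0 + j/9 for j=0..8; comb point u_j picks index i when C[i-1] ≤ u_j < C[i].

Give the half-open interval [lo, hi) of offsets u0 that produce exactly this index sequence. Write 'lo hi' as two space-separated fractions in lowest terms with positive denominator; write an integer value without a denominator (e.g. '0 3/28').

1/39 8/117

C = [0, 5/39, 7/39, 4/13, 16/39, 20/39, 9/13, 11/13, 1]
j=0 picked index 1: u0 ∈ [0, 5/39)
j=1 picked index 2: u0 ∈ [2/117, 8/117)
j=2 picked index 3: u0 ∈ [-5/117, 10/117)
j=3 picked index 4: u0 ∈ [-1/39, 1/13)
j=4 picked index 5: u0 ∈ [-4/117, 8/117)
j=5 picked index 6: u0 ∈ [-5/117, 16/117)
j=6 picked index 7: u0 ∈ [1/39, 7/39)
j=7 picked index 7: u0 ∈ [-10/117, 8/117)
j=8 picked index 8: u0 ∈ [-5/117, 1/9)
intersection: [1/39, 8/117)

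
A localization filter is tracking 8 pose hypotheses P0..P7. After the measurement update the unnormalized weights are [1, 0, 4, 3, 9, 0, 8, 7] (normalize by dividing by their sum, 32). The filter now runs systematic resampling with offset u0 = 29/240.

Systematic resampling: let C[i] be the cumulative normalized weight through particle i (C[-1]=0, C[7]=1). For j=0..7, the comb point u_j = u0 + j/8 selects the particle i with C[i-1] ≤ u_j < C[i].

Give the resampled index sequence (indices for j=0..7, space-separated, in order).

2 3 4 4 6 6 7 7

C = [1/32, 1/32, 5/32, 1/4, 17/32, 17/32, 25/32, 1]
j=0: u_0=29/240 ∈ [1/32, 5/32) → index 2
j=1: u_1=59/240 ∈ [5/32, 1/4) → index 3
j=2: u_2=89/240 ∈ [1/4, 17/32) → index 4
j=3: u_3=119/240 ∈ [1/4, 17/32) → index 4
j=4: u_4=149/240 ∈ [17/32, 25/32) → index 6
j=5: u_5=179/240 ∈ [17/32, 25/32) → index 6
j=6: u_6=209/240 ∈ [25/32, 1) → index 7
j=7: u_7=239/240 ∈ [25/32, 1) → index 7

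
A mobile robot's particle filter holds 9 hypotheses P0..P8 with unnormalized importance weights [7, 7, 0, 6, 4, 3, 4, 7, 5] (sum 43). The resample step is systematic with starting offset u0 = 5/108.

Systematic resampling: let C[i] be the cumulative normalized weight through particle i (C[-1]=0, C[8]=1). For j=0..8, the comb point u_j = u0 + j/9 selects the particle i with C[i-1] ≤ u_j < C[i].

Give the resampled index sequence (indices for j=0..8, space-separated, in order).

C = [7/43, 14/43, 14/43, 20/43, 24/43, 27/43, 31/43, 38/43, 1]
j=0: u_0=5/108 ∈ [0, 7/43) → index 0
j=1: u_1=17/108 ∈ [0, 7/43) → index 0
j=2: u_2=29/108 ∈ [7/43, 14/43) → index 1
j=3: u_3=41/108 ∈ [14/43, 20/43) → index 3
j=4: u_4=53/108 ∈ [20/43, 24/43) → index 4
j=5: u_5=65/108 ∈ [24/43, 27/43) → index 5
j=6: u_6=77/108 ∈ [27/43, 31/43) → index 6
j=7: u_7=89/108 ∈ [31/43, 38/43) → index 7
j=8: u_8=101/108 ∈ [38/43, 1) → index 8

0 0 1 3 4 5 6 7 8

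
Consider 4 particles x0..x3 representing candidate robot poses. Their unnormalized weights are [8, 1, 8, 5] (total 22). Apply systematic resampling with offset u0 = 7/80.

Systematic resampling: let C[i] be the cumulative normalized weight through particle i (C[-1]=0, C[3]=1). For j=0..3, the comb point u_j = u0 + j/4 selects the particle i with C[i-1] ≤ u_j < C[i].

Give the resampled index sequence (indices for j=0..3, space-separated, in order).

C = [4/11, 9/22, 17/22, 1]
j=0: u_0=7/80 ∈ [0, 4/11) → index 0
j=1: u_1=27/80 ∈ [0, 4/11) → index 0
j=2: u_2=47/80 ∈ [9/22, 17/22) → index 2
j=3: u_3=67/80 ∈ [17/22, 1) → index 3

0 0 2 3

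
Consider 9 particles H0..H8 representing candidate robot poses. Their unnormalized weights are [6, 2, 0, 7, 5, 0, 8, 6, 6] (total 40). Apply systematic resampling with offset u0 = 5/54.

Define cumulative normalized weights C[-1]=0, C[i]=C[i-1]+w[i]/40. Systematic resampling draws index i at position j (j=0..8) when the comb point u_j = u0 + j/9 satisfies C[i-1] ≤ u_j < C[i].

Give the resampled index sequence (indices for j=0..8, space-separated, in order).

0 3 3 4 6 6 7 8 8

C = [3/20, 1/5, 1/5, 3/8, 1/2, 1/2, 7/10, 17/20, 1]
j=0: u_0=5/54 ∈ [0, 3/20) → index 0
j=1: u_1=11/54 ∈ [1/5, 3/8) → index 3
j=2: u_2=17/54 ∈ [1/5, 3/8) → index 3
j=3: u_3=23/54 ∈ [3/8, 1/2) → index 4
j=4: u_4=29/54 ∈ [1/2, 7/10) → index 6
j=5: u_5=35/54 ∈ [1/2, 7/10) → index 6
j=6: u_6=41/54 ∈ [7/10, 17/20) → index 7
j=7: u_7=47/54 ∈ [17/20, 1) → index 8
j=8: u_8=53/54 ∈ [17/20, 1) → index 8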